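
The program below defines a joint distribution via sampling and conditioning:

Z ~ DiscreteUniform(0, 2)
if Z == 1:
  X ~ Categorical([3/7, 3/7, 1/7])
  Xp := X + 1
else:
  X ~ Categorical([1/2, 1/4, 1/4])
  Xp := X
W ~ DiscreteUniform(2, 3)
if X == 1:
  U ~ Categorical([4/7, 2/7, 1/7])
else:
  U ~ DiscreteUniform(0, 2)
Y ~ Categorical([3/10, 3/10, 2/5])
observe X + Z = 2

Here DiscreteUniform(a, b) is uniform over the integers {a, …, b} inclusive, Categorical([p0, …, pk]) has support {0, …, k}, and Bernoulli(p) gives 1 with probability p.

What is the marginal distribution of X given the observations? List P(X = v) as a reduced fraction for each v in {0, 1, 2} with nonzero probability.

P(X=0) = 14/33, P(X=1) = 4/11, P(X=2) = 7/33

Enumerate traces; 54 have nonzero weight after conditioning:
  (Z=0, X=2, W=2, U=0, Y=0) weight 1/240
  (Z=0, X=2, W=2, U=0, Y=1) weight 1/240
  (Z=0, X=2, W=2, U=0, Y=2) weight 1/180
  (Z=0, X=2, W=2, U=1, Y=0) weight 1/240
  (Z=0, X=2, W=2, U=1, Y=1) weight 1/240
  (Z=0, X=2, W=2, U=1, Y=2) weight 1/180
  (Z=0, X=2, W=2, U=2, Y=0) weight 1/240
  (Z=0, X=2, W=2, U=2, Y=1) weight 1/240
  (Z=1, X=1, W=2, U=0, Y=0) weight 3/245
  (Z=2, X=0, W=2, U=0, Y=0) weight 1/120
  … 44 more
Group by X:
  weight(X=0) = 1/6
  weight(X=1) = 1/7
  weight(X=2) = 1/12
Total weight = 1/6 + 1/7 + 1/12 = 11/28
P(X=0 | obs) = 1/6 / 11/28 = 14/33
P(X=1 | obs) = 1/7 / 11/28 = 4/11
P(X=2 | obs) = 1/12 / 11/28 = 7/33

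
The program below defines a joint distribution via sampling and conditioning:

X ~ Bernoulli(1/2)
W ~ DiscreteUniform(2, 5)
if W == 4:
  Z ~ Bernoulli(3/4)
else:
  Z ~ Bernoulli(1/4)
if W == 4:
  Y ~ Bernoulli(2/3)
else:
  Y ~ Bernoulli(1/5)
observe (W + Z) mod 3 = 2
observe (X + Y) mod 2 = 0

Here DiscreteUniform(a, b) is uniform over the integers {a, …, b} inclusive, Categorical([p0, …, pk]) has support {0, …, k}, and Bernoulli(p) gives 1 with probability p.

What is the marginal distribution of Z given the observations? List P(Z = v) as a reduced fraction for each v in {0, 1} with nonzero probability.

Enumerate traces; 6 have nonzero weight after conditioning:
  (X=0, W=2, Z=0, Y=0) weight 3/40
  (X=0, W=4, Z=1, Y=0) weight 1/32
  (X=0, W=5, Z=0, Y=0) weight 3/40
  (X=1, W=2, Z=0, Y=1) weight 3/160
  (X=1, W=4, Z=1, Y=1) weight 1/16
  (X=1, W=5, Z=0, Y=1) weight 3/160
Group by Z:
  weight(Z=0) = 3/16
  weight(Z=1) = 3/32
Total weight = 3/16 + 3/32 = 9/32
P(Z=0 | obs) = 3/16 / 9/32 = 2/3
P(Z=1 | obs) = 3/32 / 9/32 = 1/3

P(Z=0) = 2/3, P(Z=1) = 1/3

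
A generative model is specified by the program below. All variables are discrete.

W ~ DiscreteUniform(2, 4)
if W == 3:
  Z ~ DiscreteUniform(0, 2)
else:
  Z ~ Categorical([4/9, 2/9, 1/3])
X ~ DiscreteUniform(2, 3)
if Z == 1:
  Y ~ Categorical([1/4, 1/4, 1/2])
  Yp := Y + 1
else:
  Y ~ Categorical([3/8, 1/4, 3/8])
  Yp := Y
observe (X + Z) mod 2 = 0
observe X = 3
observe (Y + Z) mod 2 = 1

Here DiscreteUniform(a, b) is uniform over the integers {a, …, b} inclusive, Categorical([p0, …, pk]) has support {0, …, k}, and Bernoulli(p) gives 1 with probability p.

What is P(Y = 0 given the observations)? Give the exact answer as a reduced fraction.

Enumerate traces; 6 have nonzero weight after conditioning:
  (W=2, Z=1, X=3, Y=0) weight 1/108
  (W=2, Z=1, X=3, Y=2) weight 1/54
  (W=3, Z=1, X=3, Y=0) weight 1/72
  (W=3, Z=1, X=3, Y=2) weight 1/36
  (W=4, Z=1, X=3, Y=0) weight 1/108
  (W=4, Z=1, X=3, Y=2) weight 1/54
Group by Y:
  weight(Y=0) = 7/216
  weight(Y=2) = 7/108
Total weight = 7/216 + 7/108 = 7/72
P(Y=0 | obs) = 7/216 / 7/72 = 1/3
P(Y=2 | obs) = 7/108 / 7/72 = 2/3

P(Y = 0 | obs) = 1/3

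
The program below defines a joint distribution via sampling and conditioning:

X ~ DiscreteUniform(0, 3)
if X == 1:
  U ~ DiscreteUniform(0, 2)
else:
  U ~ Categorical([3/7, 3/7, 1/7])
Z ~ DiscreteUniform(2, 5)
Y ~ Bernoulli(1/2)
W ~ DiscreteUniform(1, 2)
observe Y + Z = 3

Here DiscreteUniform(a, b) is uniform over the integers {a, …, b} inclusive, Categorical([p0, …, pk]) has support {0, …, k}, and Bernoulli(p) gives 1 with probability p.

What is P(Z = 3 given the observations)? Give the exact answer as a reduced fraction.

P(Z = 3 | obs) = 1/2

Enumerate traces; 48 have nonzero weight after conditioning:
  (X=0, U=0, Z=2, Y=1, W=1) weight 3/448
  (X=0, U=0, Z=2, Y=1, W=2) weight 3/448
  (X=0, U=0, Z=3, Y=0, W=1) weight 3/448
  (X=0, U=0, Z=3, Y=0, W=2) weight 3/448
  (X=0, U=1, Z=2, Y=1, W=1) weight 3/448
  (X=0, U=1, Z=2, Y=1, W=2) weight 3/448
  (X=0, U=1, Z=3, Y=0, W=1) weight 3/448
  (X=0, U=1, Z=3, Y=0, W=2) weight 3/448
  … 40 more
Group by Z:
  weight(Z=2) = 1/8
  weight(Z=3) = 1/8
Total weight = 1/8 + 1/8 = 1/4
P(Z=2 | obs) = 1/8 / 1/4 = 1/2
P(Z=3 | obs) = 1/8 / 1/4 = 1/2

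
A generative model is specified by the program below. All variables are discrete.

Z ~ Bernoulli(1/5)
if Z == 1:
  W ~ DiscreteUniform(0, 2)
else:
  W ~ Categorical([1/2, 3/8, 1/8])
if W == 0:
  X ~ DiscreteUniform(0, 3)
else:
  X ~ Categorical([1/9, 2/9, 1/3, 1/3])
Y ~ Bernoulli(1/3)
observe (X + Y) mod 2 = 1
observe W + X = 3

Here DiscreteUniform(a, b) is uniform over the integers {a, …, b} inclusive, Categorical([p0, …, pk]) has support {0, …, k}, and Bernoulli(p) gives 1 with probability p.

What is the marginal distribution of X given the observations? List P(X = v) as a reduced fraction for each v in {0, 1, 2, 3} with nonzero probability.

P(X=1) = 5/29, P(X=2) = 33/116, P(X=3) = 63/116

Enumerate traces; 6 have nonzero weight after conditioning:
  (Z=0, W=0, X=3, Y=0) weight 1/15
  (Z=0, W=1, X=2, Y=1) weight 1/30
  (Z=0, W=2, X=1, Y=0) weight 2/135
  (Z=1, W=0, X=3, Y=0) weight 1/90
  (Z=1, W=1, X=2, Y=1) weight 1/135
  (Z=1, W=2, X=1, Y=0) weight 4/405
Group by X:
  weight(X=1) = 2/81
  weight(X=2) = 11/270
  weight(X=3) = 7/90
Total weight = 2/81 + 11/270 + 7/90 = 58/405
P(X=1 | obs) = 2/81 / 58/405 = 5/29
P(X=2 | obs) = 11/270 / 58/405 = 33/116
P(X=3 | obs) = 7/90 / 58/405 = 63/116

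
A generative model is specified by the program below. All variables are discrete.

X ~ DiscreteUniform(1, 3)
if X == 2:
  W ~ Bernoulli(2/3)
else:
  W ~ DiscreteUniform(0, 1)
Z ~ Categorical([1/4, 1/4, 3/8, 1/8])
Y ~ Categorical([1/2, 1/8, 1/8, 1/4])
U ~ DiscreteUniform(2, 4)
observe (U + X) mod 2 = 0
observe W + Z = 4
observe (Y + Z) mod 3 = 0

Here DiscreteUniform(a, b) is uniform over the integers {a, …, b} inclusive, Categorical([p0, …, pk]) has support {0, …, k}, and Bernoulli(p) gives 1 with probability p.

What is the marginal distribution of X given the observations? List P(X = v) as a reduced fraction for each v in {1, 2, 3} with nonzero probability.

P(X=1) = 3/14, P(X=2) = 4/7, P(X=3) = 3/14

Enumerate traces; 8 have nonzero weight after conditioning:
  (X=1, W=1, Z=3, Y=0, U=3) weight 1/288
  (X=1, W=1, Z=3, Y=3, U=3) weight 1/576
  (X=2, W=1, Z=3, Y=0, U=2) weight 1/216
  (X=2, W=1, Z=3, Y=0, U=4) weight 1/216
  (X=2, W=1, Z=3, Y=3, U=2) weight 1/432
  (X=2, W=1, Z=3, Y=3, U=4) weight 1/432
  (X=3, W=1, Z=3, Y=0, U=3) weight 1/288
  (X=3, W=1, Z=3, Y=3, U=3) weight 1/576
Group by X:
  weight(X=1) = 1/192
  weight(X=2) = 1/72
  weight(X=3) = 1/192
Total weight = 1/192 + 1/72 + 1/192 = 7/288
P(X=1 | obs) = 1/192 / 7/288 = 3/14
P(X=2 | obs) = 1/72 / 7/288 = 4/7
P(X=3 | obs) = 1/192 / 7/288 = 3/14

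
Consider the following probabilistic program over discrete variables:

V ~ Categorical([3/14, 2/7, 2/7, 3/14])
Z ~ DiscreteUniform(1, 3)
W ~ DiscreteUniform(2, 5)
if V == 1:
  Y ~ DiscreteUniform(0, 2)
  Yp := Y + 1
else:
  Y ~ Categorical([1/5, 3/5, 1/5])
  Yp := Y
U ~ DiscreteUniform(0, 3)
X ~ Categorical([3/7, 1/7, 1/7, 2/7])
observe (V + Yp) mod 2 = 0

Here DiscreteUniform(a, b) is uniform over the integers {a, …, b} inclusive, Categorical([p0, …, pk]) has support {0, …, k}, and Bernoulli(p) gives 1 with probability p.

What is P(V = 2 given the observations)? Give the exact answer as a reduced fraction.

P(V = 2 | obs) = 24/109

Enumerate traces; 1344 have nonzero weight after conditioning:
  (V=0, Z=1, W=2, Y=0, U=0, X=0) weight 3/7840
  (V=0, Z=1, W=2, Y=0, U=0, X=1) weight 1/7840
  (V=0, Z=1, W=2, Y=0, U=0, X=2) weight 1/7840
  (V=0, Z=1, W=2, Y=0, U=0, X=3) weight 1/3920
  (V=0, Z=1, W=2, Y=0, U=1, X=0) weight 3/7840
  (V=0, Z=1, W=2, Y=0, U=1, X=1) weight 1/7840
  (V=0, Z=1, W=2, Y=0, U=1, X=2) weight 1/7840
  (V=0, Z=1, W=2, Y=0, U=1, X=3) weight 1/3920
  (V=1, Z=1, W=2, Y=0, U=0, X=0) weight 1/1176
  (V=2, Z=1, W=2, Y=0, U=0, X=0) weight 1/1960
  … 1334 more
Group by V:
  weight(V=0) = 3/35
  weight(V=1) = 4/21
  weight(V=2) = 4/35
  weight(V=3) = 9/70
Total weight = 3/35 + 4/21 + 4/35 + 9/70 = 109/210
P(V=0 | obs) = 3/35 / 109/210 = 18/109
P(V=1 | obs) = 4/21 / 109/210 = 40/109
P(V=2 | obs) = 4/35 / 109/210 = 24/109
P(V=3 | obs) = 9/70 / 109/210 = 27/109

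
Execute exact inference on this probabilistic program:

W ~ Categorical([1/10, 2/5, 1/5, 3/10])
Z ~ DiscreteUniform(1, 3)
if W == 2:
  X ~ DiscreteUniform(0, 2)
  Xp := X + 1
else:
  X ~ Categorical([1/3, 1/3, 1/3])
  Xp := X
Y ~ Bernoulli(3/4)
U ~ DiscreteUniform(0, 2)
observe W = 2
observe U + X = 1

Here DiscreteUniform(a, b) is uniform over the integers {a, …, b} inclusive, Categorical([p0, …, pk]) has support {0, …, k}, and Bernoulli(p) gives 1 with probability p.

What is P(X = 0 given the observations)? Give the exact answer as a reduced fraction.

P(X = 0 | obs) = 1/2

Enumerate traces; 12 have nonzero weight after conditioning:
  (W=2, Z=1, X=0, Y=0, U=1) weight 1/540
  (W=2, Z=1, X=0, Y=1, U=1) weight 1/180
  (W=2, Z=1, X=1, Y=0, U=0) weight 1/540
  (W=2, Z=1, X=1, Y=1, U=0) weight 1/180
  (W=2, Z=2, X=0, Y=0, U=1) weight 1/540
  (W=2, Z=2, X=0, Y=1, U=1) weight 1/180
  (W=2, Z=2, X=1, Y=0, U=0) weight 1/540
  (W=2, Z=2, X=1, Y=1, U=0) weight 1/180
  … 4 more
Group by X:
  weight(X=0) = 1/45
  weight(X=1) = 1/45
Total weight = 1/45 + 1/45 = 2/45
P(X=0 | obs) = 1/45 / 2/45 = 1/2
P(X=1 | obs) = 1/45 / 2/45 = 1/2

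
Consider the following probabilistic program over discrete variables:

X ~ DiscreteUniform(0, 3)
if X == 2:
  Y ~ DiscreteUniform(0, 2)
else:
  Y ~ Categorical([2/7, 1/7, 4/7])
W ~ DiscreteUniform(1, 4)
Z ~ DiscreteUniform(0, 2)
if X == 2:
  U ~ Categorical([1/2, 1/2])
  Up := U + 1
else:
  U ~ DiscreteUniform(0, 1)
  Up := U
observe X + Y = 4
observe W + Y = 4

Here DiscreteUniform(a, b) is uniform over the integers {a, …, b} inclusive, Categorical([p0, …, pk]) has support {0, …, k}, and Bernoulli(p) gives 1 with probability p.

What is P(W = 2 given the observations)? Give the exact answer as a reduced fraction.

P(W = 2 | obs) = 7/10

Enumerate traces; 12 have nonzero weight after conditioning:
  (X=2, Y=2, W=2, Z=0, U=0) weight 1/288
  (X=2, Y=2, W=2, Z=0, U=1) weight 1/288
  (X=2, Y=2, W=2, Z=1, U=0) weight 1/288
  (X=2, Y=2, W=2, Z=1, U=1) weight 1/288
  (X=2, Y=2, W=2, Z=2, U=0) weight 1/288
  (X=2, Y=2, W=2, Z=2, U=1) weight 1/288
  (X=3, Y=1, W=3, Z=0, U=0) weight 1/672
  (X=3, Y=1, W=3, Z=0, U=1) weight 1/672
  … 4 more
Group by W:
  weight(W=2) = 1/48
  weight(W=3) = 1/112
Total weight = 1/48 + 1/112 = 5/168
P(W=2 | obs) = 1/48 / 5/168 = 7/10
P(W=3 | obs) = 1/112 / 5/168 = 3/10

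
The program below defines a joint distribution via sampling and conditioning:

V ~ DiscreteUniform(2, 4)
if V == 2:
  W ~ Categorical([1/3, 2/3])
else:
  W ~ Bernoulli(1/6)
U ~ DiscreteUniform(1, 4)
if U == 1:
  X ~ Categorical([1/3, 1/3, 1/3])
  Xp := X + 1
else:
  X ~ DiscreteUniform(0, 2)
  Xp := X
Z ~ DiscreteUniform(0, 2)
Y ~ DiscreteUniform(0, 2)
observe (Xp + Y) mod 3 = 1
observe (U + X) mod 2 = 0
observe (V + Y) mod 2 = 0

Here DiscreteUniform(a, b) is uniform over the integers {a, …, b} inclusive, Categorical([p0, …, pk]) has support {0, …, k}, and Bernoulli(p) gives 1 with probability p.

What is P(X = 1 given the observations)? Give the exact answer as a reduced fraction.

P(X = 1 | obs) = 2/5

Enumerate traces; 60 have nonzero weight after conditioning:
  (V=2, W=0, U=1, X=1, Z=0, Y=2) weight 1/972
  (V=2, W=0, U=1, X=1, Z=1, Y=2) weight 1/972
  (V=2, W=0, U=1, X=1, Z=2, Y=2) weight 1/972
  (V=2, W=0, U=2, X=2, Z=0, Y=2) weight 1/972
  (V=2, W=0, U=2, X=2, Z=1, Y=2) weight 1/972
  (V=2, W=0, U=2, X=2, Z=2, Y=2) weight 1/972
  (V=2, W=0, U=3, X=1, Z=0, Y=0) weight 1/972
  (V=2, W=0, U=3, X=1, Z=1, Y=0) weight 1/972
  (V=3, W=0, U=2, X=0, Z=0, Y=1) weight 5/1944
  … 51 more
Group by X:
  weight(X=0) = 1/54
  weight(X=1) = 1/27
  weight(X=2) = 1/27
Total weight = 1/54 + 1/27 + 1/27 = 5/54
P(X=0 | obs) = 1/54 / 5/54 = 1/5
P(X=1 | obs) = 1/27 / 5/54 = 2/5
P(X=2 | obs) = 1/27 / 5/54 = 2/5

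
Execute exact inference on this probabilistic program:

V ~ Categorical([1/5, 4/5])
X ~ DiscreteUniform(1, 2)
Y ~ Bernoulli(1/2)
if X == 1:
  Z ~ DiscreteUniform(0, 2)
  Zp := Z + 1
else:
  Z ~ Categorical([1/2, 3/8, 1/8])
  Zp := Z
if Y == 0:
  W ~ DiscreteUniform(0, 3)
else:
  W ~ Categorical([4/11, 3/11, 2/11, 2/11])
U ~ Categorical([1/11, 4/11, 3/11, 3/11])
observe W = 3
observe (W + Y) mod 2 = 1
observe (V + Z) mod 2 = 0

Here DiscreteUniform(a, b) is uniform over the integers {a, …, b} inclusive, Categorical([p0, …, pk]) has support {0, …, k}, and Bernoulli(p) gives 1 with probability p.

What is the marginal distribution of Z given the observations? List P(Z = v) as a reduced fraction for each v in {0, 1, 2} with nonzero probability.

P(Z=0) = 20/99, P(Z=1) = 68/99, P(Z=2) = 1/9

Enumerate traces; 24 have nonzero weight after conditioning:
  (V=0, X=1, Y=0, Z=0, W=3, U=0) weight 1/2640
  (V=0, X=1, Y=0, Z=0, W=3, U=1) weight 1/660
  (V=0, X=1, Y=0, Z=0, W=3, U=2) weight 1/880
  (V=0, X=1, Y=0, Z=0, W=3, U=3) weight 1/880
  (V=0, X=1, Y=0, Z=2, W=3, U=0) weight 1/2640
  (V=0, X=1, Y=0, Z=2, W=3, U=1) weight 1/660
  (V=0, X=1, Y=0, Z=2, W=3, U=2) weight 1/880
  (V=0, X=1, Y=0, Z=2, W=3, U=3) weight 1/880
  (V=1, X=1, Y=0, Z=1, W=3, U=0) weight 1/660
  … 15 more
Group by Z:
  weight(Z=0) = 1/96
  weight(Z=1) = 17/480
  weight(Z=2) = 11/1920
Total weight = 1/96 + 17/480 + 11/1920 = 33/640
P(Z=0 | obs) = 1/96 / 33/640 = 20/99
P(Z=1 | obs) = 17/480 / 33/640 = 68/99
P(Z=2 | obs) = 11/1920 / 33/640 = 1/9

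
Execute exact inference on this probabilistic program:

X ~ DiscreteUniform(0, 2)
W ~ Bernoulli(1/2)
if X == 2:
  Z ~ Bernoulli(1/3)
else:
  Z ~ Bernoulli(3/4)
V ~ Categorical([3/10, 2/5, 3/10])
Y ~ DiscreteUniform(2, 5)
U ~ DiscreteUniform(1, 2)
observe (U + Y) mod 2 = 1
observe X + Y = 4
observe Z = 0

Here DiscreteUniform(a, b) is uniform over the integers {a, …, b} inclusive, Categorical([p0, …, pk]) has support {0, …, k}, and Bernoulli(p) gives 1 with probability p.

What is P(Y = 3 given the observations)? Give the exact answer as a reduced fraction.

Enumerate traces; 18 have nonzero weight after conditioning:
  (X=0, W=0, Z=0, V=0, Y=4, U=1) weight 1/640
  (X=0, W=0, Z=0, V=1, Y=4, U=1) weight 1/480
  (X=0, W=0, Z=0, V=2, Y=4, U=1) weight 1/640
  (X=0, W=1, Z=0, V=0, Y=4, U=1) weight 1/640
  (X=0, W=1, Z=0, V=1, Y=4, U=1) weight 1/480
  (X=0, W=1, Z=0, V=2, Y=4, U=1) weight 1/640
  (X=1, W=0, Z=0, V=0, Y=3, U=2) weight 1/640
  (X=1, W=0, Z=0, V=1, Y=3, U=2) weight 1/480
  (X=2, W=0, Z=0, V=0, Y=2, U=1) weight 1/240
  … 9 more
Group by Y:
  weight(Y=2) = 1/36
  weight(Y=3) = 1/96
  weight(Y=4) = 1/96
Total weight = 1/36 + 1/96 + 1/96 = 7/144
P(Y=2 | obs) = 1/36 / 7/144 = 4/7
P(Y=3 | obs) = 1/96 / 7/144 = 3/14
P(Y=4 | obs) = 1/96 / 7/144 = 3/14

P(Y = 3 | obs) = 3/14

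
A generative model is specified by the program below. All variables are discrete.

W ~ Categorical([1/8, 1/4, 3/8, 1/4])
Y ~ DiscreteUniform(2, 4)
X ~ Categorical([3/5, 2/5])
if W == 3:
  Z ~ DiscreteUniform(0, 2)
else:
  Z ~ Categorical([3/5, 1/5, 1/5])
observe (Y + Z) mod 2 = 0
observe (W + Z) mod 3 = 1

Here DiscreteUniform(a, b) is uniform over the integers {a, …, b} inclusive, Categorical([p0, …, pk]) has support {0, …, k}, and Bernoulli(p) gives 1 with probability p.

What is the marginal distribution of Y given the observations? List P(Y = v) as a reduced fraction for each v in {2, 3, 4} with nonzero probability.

Enumerate traces; 12 have nonzero weight after conditioning:
  (W=0, Y=3, X=0, Z=1) weight 1/200
  (W=0, Y=3, X=1, Z=1) weight 1/300
  (W=1, Y=2, X=0, Z=0) weight 3/100
  (W=1, Y=2, X=1, Z=0) weight 1/50
  (W=1, Y=4, X=0, Z=0) weight 3/100
  (W=1, Y=4, X=1, Z=0) weight 1/50
  (W=2, Y=2, X=0, Z=2) weight 3/200
  (W=2, Y=2, X=1, Z=2) weight 1/100
  … 4 more
Group by Y:
  weight(Y=2) = 3/40
  weight(Y=3) = 13/360
  weight(Y=4) = 3/40
Total weight = 3/40 + 13/360 + 3/40 = 67/360
P(Y=2 | obs) = 3/40 / 67/360 = 27/67
P(Y=3 | obs) = 13/360 / 67/360 = 13/67
P(Y=4 | obs) = 3/40 / 67/360 = 27/67

P(Y=2) = 27/67, P(Y=3) = 13/67, P(Y=4) = 27/67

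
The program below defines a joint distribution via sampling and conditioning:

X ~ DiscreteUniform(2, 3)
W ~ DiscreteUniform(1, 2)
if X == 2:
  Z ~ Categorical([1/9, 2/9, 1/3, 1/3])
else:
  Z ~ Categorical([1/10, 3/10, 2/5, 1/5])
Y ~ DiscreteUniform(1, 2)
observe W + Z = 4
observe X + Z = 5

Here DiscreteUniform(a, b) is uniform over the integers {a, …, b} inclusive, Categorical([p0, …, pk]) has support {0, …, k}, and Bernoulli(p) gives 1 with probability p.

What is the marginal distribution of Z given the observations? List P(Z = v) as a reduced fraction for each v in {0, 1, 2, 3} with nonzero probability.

P(Z=2) = 6/11, P(Z=3) = 5/11

Enumerate traces; 4 have nonzero weight after conditioning:
  (X=2, W=1, Z=3, Y=1) weight 1/24
  (X=2, W=1, Z=3, Y=2) weight 1/24
  (X=3, W=2, Z=2, Y=1) weight 1/20
  (X=3, W=2, Z=2, Y=2) weight 1/20
Group by Z:
  weight(Z=2) = 1/10
  weight(Z=3) = 1/12
Total weight = 1/10 + 1/12 = 11/60
P(Z=2 | obs) = 1/10 / 11/60 = 6/11
P(Z=3 | obs) = 1/12 / 11/60 = 5/11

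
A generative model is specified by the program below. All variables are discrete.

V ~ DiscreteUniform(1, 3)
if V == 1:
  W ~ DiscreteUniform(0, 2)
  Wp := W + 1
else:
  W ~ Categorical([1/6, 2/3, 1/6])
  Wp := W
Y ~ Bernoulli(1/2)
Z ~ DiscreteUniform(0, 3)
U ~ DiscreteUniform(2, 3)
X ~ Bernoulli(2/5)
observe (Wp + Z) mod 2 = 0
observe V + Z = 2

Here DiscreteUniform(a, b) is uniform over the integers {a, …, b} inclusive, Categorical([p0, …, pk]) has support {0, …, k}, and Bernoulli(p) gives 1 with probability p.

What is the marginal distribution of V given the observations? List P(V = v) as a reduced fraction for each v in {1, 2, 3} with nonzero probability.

Enumerate traces; 32 have nonzero weight after conditioning:
  (V=1, W=0, Y=0, Z=1, U=2, X=0) weight 1/240
  (V=1, W=0, Y=0, Z=1, U=2, X=1) weight 1/360
  (V=1, W=0, Y=0, Z=1, U=3, X=0) weight 1/240
  (V=1, W=0, Y=0, Z=1, U=3, X=1) weight 1/360
  (V=1, W=0, Y=1, Z=1, U=2, X=0) weight 1/240
  (V=1, W=0, Y=1, Z=1, U=2, X=1) weight 1/360
  (V=1, W=0, Y=1, Z=1, U=3, X=0) weight 1/240
  (V=1, W=0, Y=1, Z=1, U=3, X=1) weight 1/360
  (V=2, W=0, Y=0, Z=0, U=2, X=0) weight 1/480
  … 23 more
Group by V:
  weight(V=1) = 1/18
  weight(V=2) = 1/36
Total weight = 1/18 + 1/36 = 1/12
P(V=1 | obs) = 1/18 / 1/12 = 2/3
P(V=2 | obs) = 1/36 / 1/12 = 1/3

P(V=1) = 2/3, P(V=2) = 1/3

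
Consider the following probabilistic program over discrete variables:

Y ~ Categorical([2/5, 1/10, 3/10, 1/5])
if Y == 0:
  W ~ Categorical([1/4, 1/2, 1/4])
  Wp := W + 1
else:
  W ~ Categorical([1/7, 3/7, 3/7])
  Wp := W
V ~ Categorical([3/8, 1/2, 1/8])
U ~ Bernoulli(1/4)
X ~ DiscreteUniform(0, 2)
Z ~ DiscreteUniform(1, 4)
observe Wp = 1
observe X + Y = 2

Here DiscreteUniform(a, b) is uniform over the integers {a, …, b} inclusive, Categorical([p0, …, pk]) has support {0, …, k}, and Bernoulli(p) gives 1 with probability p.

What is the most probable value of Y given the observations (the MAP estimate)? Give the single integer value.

Enumerate traces; 72 have nonzero weight after conditioning:
  (Y=0, W=0, V=0, U=0, X=2, Z=1) weight 3/1280
  (Y=0, W=0, V=0, U=0, X=2, Z=2) weight 3/1280
  (Y=0, W=0, V=0, U=0, X=2, Z=3) weight 3/1280
  (Y=0, W=0, V=0, U=0, X=2, Z=4) weight 3/1280
  (Y=0, W=0, V=0, U=1, X=2, Z=1) weight 1/1280
  (Y=0, W=0, V=0, U=1, X=2, Z=2) weight 1/1280
  (Y=0, W=0, V=0, U=1, X=2, Z=3) weight 1/1280
  (Y=0, W=0, V=0, U=1, X=2, Z=4) weight 1/1280
  (Y=1, W=1, V=0, U=0, X=1, Z=1) weight 9/8960
  (Y=2, W=1, V=0, U=0, X=0, Z=1) weight 27/8960
  … 62 more
Group by Y:
  weight(Y=0) = 1/30
  weight(Y=1) = 1/70
  weight(Y=2) = 3/70
Total weight = 1/30 + 1/70 + 3/70 = 19/210
P(Y=0 | obs) = 1/30 / 19/210 = 7/19
P(Y=1 | obs) = 1/70 / 19/210 = 3/19
P(Y=2 | obs) = 3/70 / 19/210 = 9/19
argmax = 2

argmax_v P(Y = v | obs) = 2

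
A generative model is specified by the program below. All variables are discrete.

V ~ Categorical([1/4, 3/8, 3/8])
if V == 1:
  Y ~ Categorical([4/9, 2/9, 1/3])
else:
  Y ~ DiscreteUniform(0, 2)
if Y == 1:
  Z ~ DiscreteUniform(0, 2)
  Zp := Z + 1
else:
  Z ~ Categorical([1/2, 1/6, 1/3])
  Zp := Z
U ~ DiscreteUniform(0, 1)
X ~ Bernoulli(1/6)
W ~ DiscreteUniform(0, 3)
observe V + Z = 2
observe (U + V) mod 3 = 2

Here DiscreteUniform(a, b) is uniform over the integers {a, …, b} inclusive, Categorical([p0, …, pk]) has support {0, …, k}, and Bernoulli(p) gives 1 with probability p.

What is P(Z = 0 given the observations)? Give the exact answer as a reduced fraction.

Enumerate traces; 48 have nonzero weight after conditioning:
  (V=1, Y=0, Z=1, U=1, X=0, W=0) weight 5/1728
  (V=1, Y=0, Z=1, U=1, X=0, W=1) weight 5/1728
  (V=1, Y=0, Z=1, U=1, X=0, W=2) weight 5/1728
  (V=1, Y=0, Z=1, U=1, X=0, W=3) weight 5/1728
  (V=1, Y=0, Z=1, U=1, X=1, W=0) weight 1/1728
  (V=1, Y=0, Z=1, U=1, X=1, W=1) weight 1/1728
  (V=1, Y=0, Z=1, U=1, X=1, W=2) weight 1/1728
  (V=1, Y=0, Z=1, U=1, X=1, W=3) weight 1/1728
  (V=2, Y=0, Z=0, U=0, X=0, W=0) weight 5/768
  … 39 more
Group by Z:
  weight(Z=0) = 1/12
  weight(Z=1) = 11/288
Total weight = 1/12 + 11/288 = 35/288
P(Z=0 | obs) = 1/12 / 35/288 = 24/35
P(Z=1 | obs) = 11/288 / 35/288 = 11/35

P(Z = 0 | obs) = 24/35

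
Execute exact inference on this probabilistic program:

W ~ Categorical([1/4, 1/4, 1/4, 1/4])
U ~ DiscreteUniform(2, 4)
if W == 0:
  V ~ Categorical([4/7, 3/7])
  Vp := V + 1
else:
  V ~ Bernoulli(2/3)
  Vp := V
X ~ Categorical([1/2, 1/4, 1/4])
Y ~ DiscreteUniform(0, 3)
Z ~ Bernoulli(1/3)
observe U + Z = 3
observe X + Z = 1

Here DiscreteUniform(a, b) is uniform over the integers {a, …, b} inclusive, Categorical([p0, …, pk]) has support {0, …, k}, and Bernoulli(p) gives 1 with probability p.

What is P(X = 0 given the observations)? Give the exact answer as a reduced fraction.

P(X = 0 | obs) = 1/2

Enumerate traces; 64 have nonzero weight after conditioning:
  (W=0, U=2, V=0, X=0, Y=0, Z=1) weight 1/504
  (W=0, U=2, V=0, X=0, Y=1, Z=1) weight 1/504
  (W=0, U=2, V=0, X=0, Y=2, Z=1) weight 1/504
  (W=0, U=2, V=0, X=0, Y=3, Z=1) weight 1/504
  (W=0, U=2, V=1, X=0, Y=0, Z=1) weight 1/672
  (W=0, U=2, V=1, X=0, Y=1, Z=1) weight 1/672
  (W=0, U=2, V=1, X=0, Y=2, Z=1) weight 1/672
  (W=0, U=2, V=1, X=0, Y=3, Z=1) weight 1/672
  (W=0, U=3, V=0, X=1, Y=0, Z=0) weight 1/504
  … 55 more
Group by X:
  weight(X=0) = 1/18
  weight(X=1) = 1/18
Total weight = 1/18 + 1/18 = 1/9
P(X=0 | obs) = 1/18 / 1/9 = 1/2
P(X=1 | obs) = 1/18 / 1/9 = 1/2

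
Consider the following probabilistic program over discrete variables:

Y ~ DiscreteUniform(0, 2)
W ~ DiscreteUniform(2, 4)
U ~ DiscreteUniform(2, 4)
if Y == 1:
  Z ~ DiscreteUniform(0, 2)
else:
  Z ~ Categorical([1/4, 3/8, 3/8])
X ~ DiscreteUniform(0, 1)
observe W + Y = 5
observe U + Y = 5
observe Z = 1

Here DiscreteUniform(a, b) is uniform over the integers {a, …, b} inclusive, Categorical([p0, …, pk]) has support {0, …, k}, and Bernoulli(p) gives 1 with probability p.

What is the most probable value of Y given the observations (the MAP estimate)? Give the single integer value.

argmax_v P(Y = v | obs) = 2

Enumerate traces; 4 have nonzero weight after conditioning:
  (Y=1, W=4, U=4, Z=1, X=0) weight 1/162
  (Y=1, W=4, U=4, Z=1, X=1) weight 1/162
  (Y=2, W=3, U=3, Z=1, X=0) weight 1/144
  (Y=2, W=3, U=3, Z=1, X=1) weight 1/144
Group by Y:
  weight(Y=1) = 1/81
  weight(Y=2) = 1/72
Total weight = 1/81 + 1/72 = 17/648
P(Y=1 | obs) = 1/81 / 17/648 = 8/17
P(Y=2 | obs) = 1/72 / 17/648 = 9/17
argmax = 2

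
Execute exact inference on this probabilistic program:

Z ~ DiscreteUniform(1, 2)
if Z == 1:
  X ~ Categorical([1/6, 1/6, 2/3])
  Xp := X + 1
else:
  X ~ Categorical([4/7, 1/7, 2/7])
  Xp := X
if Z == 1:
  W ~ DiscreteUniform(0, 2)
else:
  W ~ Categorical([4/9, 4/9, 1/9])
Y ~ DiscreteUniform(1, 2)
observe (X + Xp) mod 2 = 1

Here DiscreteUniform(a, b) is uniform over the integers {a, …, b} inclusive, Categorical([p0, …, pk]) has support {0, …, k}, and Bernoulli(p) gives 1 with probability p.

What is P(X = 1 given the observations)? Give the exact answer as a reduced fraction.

P(X = 1 | obs) = 1/6

Enumerate traces; 18 have nonzero weight after conditioning:
  (Z=1, X=0, W=0, Y=1) weight 1/72
  (Z=1, X=0, W=0, Y=2) weight 1/72
  (Z=1, X=0, W=1, Y=1) weight 1/72
  (Z=1, X=0, W=1, Y=2) weight 1/72
  (Z=1, X=0, W=2, Y=1) weight 1/72
  (Z=1, X=0, W=2, Y=2) weight 1/72
  (Z=1, X=1, W=0, Y=1) weight 1/72
  (Z=1, X=1, W=0, Y=2) weight 1/72
  (Z=1, X=2, W=0, Y=1) weight 1/18
  … 9 more
Group by X:
  weight(X=0) = 1/12
  weight(X=1) = 1/12
  weight(X=2) = 1/3
Total weight = 1/12 + 1/12 + 1/3 = 1/2
P(X=0 | obs) = 1/12 / 1/2 = 1/6
P(X=1 | obs) = 1/12 / 1/2 = 1/6
P(X=2 | obs) = 1/3 / 1/2 = 2/3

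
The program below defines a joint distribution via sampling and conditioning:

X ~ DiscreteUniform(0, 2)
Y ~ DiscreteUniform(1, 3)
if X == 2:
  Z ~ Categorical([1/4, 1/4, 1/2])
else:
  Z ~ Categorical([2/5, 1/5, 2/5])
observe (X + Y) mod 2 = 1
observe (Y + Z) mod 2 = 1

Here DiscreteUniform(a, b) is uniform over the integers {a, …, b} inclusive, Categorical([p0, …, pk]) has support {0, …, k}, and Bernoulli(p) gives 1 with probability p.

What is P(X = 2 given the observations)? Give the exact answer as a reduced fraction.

P(X = 2 | obs) = 5/11

Enumerate traces; 9 have nonzero weight after conditioning:
  (X=0, Y=1, Z=0) weight 2/45
  (X=0, Y=1, Z=2) weight 2/45
  (X=0, Y=3, Z=0) weight 2/45
  (X=0, Y=3, Z=2) weight 2/45
  (X=1, Y=2, Z=1) weight 1/45
  (X=2, Y=1, Z=0) weight 1/36
  (X=2, Y=1, Z=2) weight 1/18
  (X=2, Y=3, Z=0) weight 1/36
  … 1 more
Group by X:
  weight(X=0) = 8/45
  weight(X=1) = 1/45
  weight(X=2) = 1/6
Total weight = 8/45 + 1/45 + 1/6 = 11/30
P(X=0 | obs) = 8/45 / 11/30 = 16/33
P(X=1 | obs) = 1/45 / 11/30 = 2/33
P(X=2 | obs) = 1/6 / 11/30 = 5/11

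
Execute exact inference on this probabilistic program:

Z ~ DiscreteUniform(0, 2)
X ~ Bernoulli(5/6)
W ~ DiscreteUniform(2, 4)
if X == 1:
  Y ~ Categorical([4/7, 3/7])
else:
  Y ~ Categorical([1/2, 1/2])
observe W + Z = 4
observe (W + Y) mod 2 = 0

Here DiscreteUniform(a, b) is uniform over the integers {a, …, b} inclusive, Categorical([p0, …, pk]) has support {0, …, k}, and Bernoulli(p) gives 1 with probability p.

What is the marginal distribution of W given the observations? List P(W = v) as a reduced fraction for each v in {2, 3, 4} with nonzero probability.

P(W=2) = 47/131, P(W=3) = 37/131, P(W=4) = 47/131

Enumerate traces; 6 have nonzero weight after conditioning:
  (Z=0, X=0, W=4, Y=0) weight 1/108
  (Z=0, X=1, W=4, Y=0) weight 10/189
  (Z=1, X=0, W=3, Y=1) weight 1/108
  (Z=1, X=1, W=3, Y=1) weight 5/126
  (Z=2, X=0, W=2, Y=0) weight 1/108
  (Z=2, X=1, W=2, Y=0) weight 10/189
Group by W:
  weight(W=2) = 47/756
  weight(W=3) = 37/756
  weight(W=4) = 47/756
Total weight = 47/756 + 37/756 + 47/756 = 131/756
P(W=2 | obs) = 47/756 / 131/756 = 47/131
P(W=3 | obs) = 37/756 / 131/756 = 37/131
P(W=4 | obs) = 47/756 / 131/756 = 47/131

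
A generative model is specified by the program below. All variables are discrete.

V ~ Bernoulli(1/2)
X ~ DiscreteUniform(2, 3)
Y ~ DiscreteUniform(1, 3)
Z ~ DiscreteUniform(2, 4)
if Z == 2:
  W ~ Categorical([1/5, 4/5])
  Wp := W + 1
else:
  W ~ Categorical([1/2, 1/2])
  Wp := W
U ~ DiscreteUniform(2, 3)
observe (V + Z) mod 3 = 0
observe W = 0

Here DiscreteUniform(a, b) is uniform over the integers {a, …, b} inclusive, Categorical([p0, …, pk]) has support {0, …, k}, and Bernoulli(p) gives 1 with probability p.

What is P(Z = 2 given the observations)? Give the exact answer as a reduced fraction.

Enumerate traces; 24 have nonzero weight after conditioning:
  (V=0, X=2, Y=1, Z=3, W=0, U=2) weight 1/144
  (V=0, X=2, Y=1, Z=3, W=0, U=3) weight 1/144
  (V=0, X=2, Y=2, Z=3, W=0, U=2) weight 1/144
  (V=0, X=2, Y=2, Z=3, W=0, U=3) weight 1/144
  (V=0, X=2, Y=3, Z=3, W=0, U=2) weight 1/144
  (V=0, X=2, Y=3, Z=3, W=0, U=3) weight 1/144
  (V=0, X=3, Y=1, Z=3, W=0, U=2) weight 1/144
  (V=0, X=3, Y=1, Z=3, W=0, U=3) weight 1/144
  (V=1, X=2, Y=1, Z=2, W=0, U=2) weight 1/360
  … 15 more
Group by Z:
  weight(Z=2) = 1/30
  weight(Z=3) = 1/12
Total weight = 1/30 + 1/12 = 7/60
P(Z=2 | obs) = 1/30 / 7/60 = 2/7
P(Z=3 | obs) = 1/12 / 7/60 = 5/7

P(Z = 2 | obs) = 2/7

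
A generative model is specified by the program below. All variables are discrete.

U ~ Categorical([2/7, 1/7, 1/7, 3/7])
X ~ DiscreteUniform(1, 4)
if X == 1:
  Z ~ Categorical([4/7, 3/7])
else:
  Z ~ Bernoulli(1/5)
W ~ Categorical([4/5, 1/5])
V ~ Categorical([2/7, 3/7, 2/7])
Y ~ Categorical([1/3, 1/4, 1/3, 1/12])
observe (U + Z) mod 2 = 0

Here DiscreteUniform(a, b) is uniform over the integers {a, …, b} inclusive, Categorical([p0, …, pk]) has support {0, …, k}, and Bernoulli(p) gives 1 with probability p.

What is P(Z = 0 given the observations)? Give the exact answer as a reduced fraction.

P(Z = 0 | obs) = 13/19

Enumerate traces; 384 have nonzero weight after conditioning:
  (U=0, X=1, Z=0, W=0, V=0, Y=0) weight 16/5145
  (U=0, X=1, Z=0, W=0, V=0, Y=1) weight 4/1715
  (U=0, X=1, Z=0, W=0, V=0, Y=2) weight 16/5145
  (U=0, X=1, Z=0, W=0, V=0, Y=3) weight 4/5145
  (U=0, X=1, Z=0, W=0, V=1, Y=0) weight 8/1715
  (U=0, X=1, Z=0, W=0, V=1, Y=1) weight 6/1715
  (U=0, X=1, Z=0, W=0, V=1, Y=2) weight 8/1715
  (U=0, X=1, Z=0, W=0, V=1, Y=3) weight 2/1715
  (U=1, X=1, Z=1, W=0, V=0, Y=0) weight 2/1715
  … 375 more
Group by Z:
  weight(Z=0) = 78/245
  weight(Z=1) = 36/245
Total weight = 78/245 + 36/245 = 114/245
P(Z=0 | obs) = 78/245 / 114/245 = 13/19
P(Z=1 | obs) = 36/245 / 114/245 = 6/19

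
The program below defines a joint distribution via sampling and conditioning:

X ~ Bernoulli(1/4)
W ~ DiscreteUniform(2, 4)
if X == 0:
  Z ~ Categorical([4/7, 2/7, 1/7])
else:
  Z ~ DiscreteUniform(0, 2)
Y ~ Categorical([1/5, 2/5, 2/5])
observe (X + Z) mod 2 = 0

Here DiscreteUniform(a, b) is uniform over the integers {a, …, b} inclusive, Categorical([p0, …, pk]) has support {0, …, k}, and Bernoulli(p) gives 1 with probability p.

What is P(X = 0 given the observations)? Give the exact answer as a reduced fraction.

P(X = 0 | obs) = 45/52

Enumerate traces; 27 have nonzero weight after conditioning:
  (X=0, W=2, Z=0, Y=0) weight 1/35
  (X=0, W=2, Z=0, Y=1) weight 2/35
  (X=0, W=2, Z=0, Y=2) weight 2/35
  (X=0, W=2, Z=2, Y=0) weight 1/140
  (X=0, W=2, Z=2, Y=1) weight 1/70
  (X=0, W=2, Z=2, Y=2) weight 1/70
  (X=0, W=3, Z=0, Y=0) weight 1/35
  (X=0, W=3, Z=0, Y=1) weight 2/35
  (X=1, W=2, Z=1, Y=0) weight 1/180
  … 18 more
Group by X:
  weight(X=0) = 15/28
  weight(X=1) = 1/12
Total weight = 15/28 + 1/12 = 13/21
P(X=0 | obs) = 15/28 / 13/21 = 45/52
P(X=1 | obs) = 1/12 / 13/21 = 7/52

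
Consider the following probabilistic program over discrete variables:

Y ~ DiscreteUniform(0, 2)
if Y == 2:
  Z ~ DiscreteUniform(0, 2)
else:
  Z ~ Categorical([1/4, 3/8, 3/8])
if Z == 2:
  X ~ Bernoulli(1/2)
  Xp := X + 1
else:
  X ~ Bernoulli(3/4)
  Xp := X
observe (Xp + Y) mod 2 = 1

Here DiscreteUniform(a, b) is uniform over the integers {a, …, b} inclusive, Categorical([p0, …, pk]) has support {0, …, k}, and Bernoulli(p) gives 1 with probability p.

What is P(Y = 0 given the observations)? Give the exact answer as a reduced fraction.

Enumerate traces; 9 have nonzero weight after conditioning:
  (Y=0, Z=0, X=1) weight 1/16
  (Y=0, Z=1, X=1) weight 3/32
  (Y=0, Z=2, X=0) weight 1/16
  (Y=1, Z=0, X=0) weight 1/48
  (Y=1, Z=1, X=0) weight 1/32
  (Y=1, Z=2, X=1) weight 1/16
  (Y=2, Z=0, X=1) weight 1/12
  (Y=2, Z=1, X=1) weight 1/12
  … 1 more
Group by Y:
  weight(Y=0) = 7/32
  weight(Y=1) = 11/96
  weight(Y=2) = 2/9
Total weight = 7/32 + 11/96 + 2/9 = 5/9
P(Y=0 | obs) = 7/32 / 5/9 = 63/160
P(Y=1 | obs) = 11/96 / 5/9 = 33/160
P(Y=2 | obs) = 2/9 / 5/9 = 2/5

P(Y = 0 | obs) = 63/160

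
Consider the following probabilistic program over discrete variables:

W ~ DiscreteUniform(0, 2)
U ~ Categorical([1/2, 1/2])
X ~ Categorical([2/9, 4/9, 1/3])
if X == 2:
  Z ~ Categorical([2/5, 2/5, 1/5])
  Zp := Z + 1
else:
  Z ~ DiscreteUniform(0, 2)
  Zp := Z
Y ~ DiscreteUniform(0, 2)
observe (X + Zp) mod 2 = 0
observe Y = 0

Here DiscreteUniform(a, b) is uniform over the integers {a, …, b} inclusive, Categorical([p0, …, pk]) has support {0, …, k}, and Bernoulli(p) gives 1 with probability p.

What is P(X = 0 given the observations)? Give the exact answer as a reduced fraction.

P(X = 0 | obs) = 10/29

Enumerate traces; 24 have nonzero weight after conditioning:
  (W=0, U=0, X=0, Z=0, Y=0) weight 1/243
  (W=0, U=0, X=0, Z=2, Y=0) weight 1/243
  (W=0, U=0, X=1, Z=1, Y=0) weight 2/243
  (W=0, U=0, X=2, Z=1, Y=0) weight 1/135
  (W=0, U=1, X=0, Z=0, Y=0) weight 1/243
  (W=0, U=1, X=0, Z=2, Y=0) weight 1/243
  (W=0, U=1, X=1, Z=1, Y=0) weight 2/243
  (W=0, U=1, X=2, Z=1, Y=0) weight 1/135
  … 16 more
Group by X:
  weight(X=0) = 4/81
  weight(X=1) = 4/81
  weight(X=2) = 2/45
Total weight = 4/81 + 4/81 + 2/45 = 58/405
P(X=0 | obs) = 4/81 / 58/405 = 10/29
P(X=1 | obs) = 4/81 / 58/405 = 10/29
P(X=2 | obs) = 2/45 / 58/405 = 9/29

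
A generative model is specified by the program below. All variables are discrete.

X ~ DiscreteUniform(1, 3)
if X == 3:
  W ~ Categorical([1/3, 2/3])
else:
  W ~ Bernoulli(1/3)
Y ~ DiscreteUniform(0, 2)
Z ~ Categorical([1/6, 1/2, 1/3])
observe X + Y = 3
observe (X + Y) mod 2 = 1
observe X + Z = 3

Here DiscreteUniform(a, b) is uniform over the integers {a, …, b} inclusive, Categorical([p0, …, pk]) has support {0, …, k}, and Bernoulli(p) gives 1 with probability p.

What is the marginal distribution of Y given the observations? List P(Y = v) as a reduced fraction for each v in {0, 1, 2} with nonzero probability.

Enumerate traces; 6 have nonzero weight after conditioning:
  (X=1, W=0, Y=2, Z=2) weight 2/81
  (X=1, W=1, Y=2, Z=2) weight 1/81
  (X=2, W=0, Y=1, Z=1) weight 1/27
  (X=2, W=1, Y=1, Z=1) weight 1/54
  (X=3, W=0, Y=0, Z=0) weight 1/162
  (X=3, W=1, Y=0, Z=0) weight 1/81
Group by Y:
  weight(Y=0) = 1/54
  weight(Y=1) = 1/18
  weight(Y=2) = 1/27
Total weight = 1/54 + 1/18 + 1/27 = 1/9
P(Y=0 | obs) = 1/54 / 1/9 = 1/6
P(Y=1 | obs) = 1/18 / 1/9 = 1/2
P(Y=2 | obs) = 1/27 / 1/9 = 1/3

P(Y=0) = 1/6, P(Y=1) = 1/2, P(Y=2) = 1/3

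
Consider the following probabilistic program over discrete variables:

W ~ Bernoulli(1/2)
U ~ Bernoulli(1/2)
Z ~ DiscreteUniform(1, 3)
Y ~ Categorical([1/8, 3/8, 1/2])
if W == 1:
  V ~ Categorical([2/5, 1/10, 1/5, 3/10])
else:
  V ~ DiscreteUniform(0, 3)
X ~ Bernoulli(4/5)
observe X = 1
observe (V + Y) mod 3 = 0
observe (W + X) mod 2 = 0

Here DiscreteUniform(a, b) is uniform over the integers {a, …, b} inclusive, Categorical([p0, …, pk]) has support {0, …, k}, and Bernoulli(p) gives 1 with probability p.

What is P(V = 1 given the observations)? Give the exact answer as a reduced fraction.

Enumerate traces; 24 have nonzero weight after conditioning:
  (W=1, U=0, Z=1, Y=0, V=0, X=1) weight 1/300
  (W=1, U=0, Z=1, Y=0, V=3, X=1) weight 1/400
  (W=1, U=0, Z=1, Y=1, V=2, X=1) weight 1/200
  (W=1, U=0, Z=1, Y=2, V=1, X=1) weight 1/300
  (W=1, U=0, Z=2, Y=0, V=0, X=1) weight 1/300
  (W=1, U=0, Z=2, Y=0, V=3, X=1) weight 1/400
  (W=1, U=0, Z=2, Y=1, V=2, X=1) weight 1/200
  (W=1, U=0, Z=2, Y=2, V=1, X=1) weight 1/300
  … 16 more
Group by V:
  weight(V=0) = 1/50
  weight(V=1) = 1/50
  weight(V=2) = 3/100
  weight(V=3) = 3/200
Total weight = 1/50 + 1/50 + 3/100 + 3/200 = 17/200
P(V=0 | obs) = 1/50 / 17/200 = 4/17
P(V=1 | obs) = 1/50 / 17/200 = 4/17
P(V=2 | obs) = 3/100 / 17/200 = 6/17
P(V=3 | obs) = 3/200 / 17/200 = 3/17

P(V = 1 | obs) = 4/17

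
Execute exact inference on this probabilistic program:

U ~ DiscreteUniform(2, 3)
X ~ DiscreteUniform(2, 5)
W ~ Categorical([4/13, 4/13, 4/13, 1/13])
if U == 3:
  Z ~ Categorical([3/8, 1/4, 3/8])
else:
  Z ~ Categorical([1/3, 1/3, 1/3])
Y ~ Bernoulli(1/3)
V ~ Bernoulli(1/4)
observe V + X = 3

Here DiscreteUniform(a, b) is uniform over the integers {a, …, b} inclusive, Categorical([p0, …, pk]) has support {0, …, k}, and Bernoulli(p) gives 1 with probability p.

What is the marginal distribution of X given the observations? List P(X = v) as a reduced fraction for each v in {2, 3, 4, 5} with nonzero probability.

Enumerate traces; 96 have nonzero weight after conditioning:
  (U=2, X=2, W=0, Z=0, Y=0, V=1) weight 1/468
  (U=2, X=2, W=0, Z=0, Y=1, V=1) weight 1/936
  (U=2, X=2, W=0, Z=1, Y=0, V=1) weight 1/468
  (U=2, X=2, W=0, Z=1, Y=1, V=1) weight 1/936
  (U=2, X=2, W=0, Z=2, Y=0, V=1) weight 1/468
  (U=2, X=2, W=0, Z=2, Y=1, V=1) weight 1/936
  (U=2, X=2, W=1, Z=0, Y=0, V=1) weight 1/468
  (U=2, X=2, W=1, Z=0, Y=1, V=1) weight 1/936
  (U=2, X=3, W=0, Z=0, Y=0, V=0) weight 1/156
  … 87 more
Group by X:
  weight(X=2) = 1/16
  weight(X=3) = 3/16
Total weight = 1/16 + 3/16 = 1/4
P(X=2 | obs) = 1/16 / 1/4 = 1/4
P(X=3 | obs) = 3/16 / 1/4 = 3/4

P(X=2) = 1/4, P(X=3) = 3/4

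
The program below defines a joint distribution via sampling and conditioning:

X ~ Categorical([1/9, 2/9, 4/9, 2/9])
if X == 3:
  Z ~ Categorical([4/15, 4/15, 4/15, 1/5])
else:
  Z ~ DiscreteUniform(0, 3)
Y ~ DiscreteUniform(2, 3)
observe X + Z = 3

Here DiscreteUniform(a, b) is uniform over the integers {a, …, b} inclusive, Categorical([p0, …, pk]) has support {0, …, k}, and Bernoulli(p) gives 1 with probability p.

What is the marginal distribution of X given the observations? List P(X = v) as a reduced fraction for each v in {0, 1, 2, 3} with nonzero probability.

Enumerate traces; 8 have nonzero weight after conditioning:
  (X=0, Z=3, Y=2) weight 1/72
  (X=0, Z=3, Y=3) weight 1/72
  (X=1, Z=2, Y=2) weight 1/36
  (X=1, Z=2, Y=3) weight 1/36
  (X=2, Z=1, Y=2) weight 1/18
  (X=2, Z=1, Y=3) weight 1/18
  (X=3, Z=0, Y=2) weight 4/135
  (X=3, Z=0, Y=3) weight 4/135
Group by X:
  weight(X=0) = 1/36
  weight(X=1) = 1/18
  weight(X=2) = 1/9
  weight(X=3) = 8/135
Total weight = 1/36 + 1/18 + 1/9 + 8/135 = 137/540
P(X=0 | obs) = 1/36 / 137/540 = 15/137
P(X=1 | obs) = 1/18 / 137/540 = 30/137
P(X=2 | obs) = 1/9 / 137/540 = 60/137
P(X=3 | obs) = 8/135 / 137/540 = 32/137

P(X=0) = 15/137, P(X=1) = 30/137, P(X=2) = 60/137, P(X=3) = 32/137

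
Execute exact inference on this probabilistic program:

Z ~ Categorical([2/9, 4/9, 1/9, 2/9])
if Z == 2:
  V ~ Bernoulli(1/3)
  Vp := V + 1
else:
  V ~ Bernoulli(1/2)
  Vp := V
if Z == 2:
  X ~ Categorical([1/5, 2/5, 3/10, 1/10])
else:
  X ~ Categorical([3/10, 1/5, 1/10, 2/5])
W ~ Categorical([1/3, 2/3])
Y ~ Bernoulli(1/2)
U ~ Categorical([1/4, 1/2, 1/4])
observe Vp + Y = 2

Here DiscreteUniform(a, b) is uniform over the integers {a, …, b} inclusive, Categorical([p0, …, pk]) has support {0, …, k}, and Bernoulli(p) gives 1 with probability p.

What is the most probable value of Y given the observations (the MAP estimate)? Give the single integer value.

Enumerate traces; 120 have nonzero weight after conditioning:
  (Z=0, V=1, X=0, W=0, Y=1, U=0) weight 1/720
  (Z=0, V=1, X=0, W=0, Y=1, U=1) weight 1/360
  (Z=0, V=1, X=0, W=0, Y=1, U=2) weight 1/720
  (Z=0, V=1, X=0, W=1, Y=1, U=0) weight 1/360
  (Z=0, V=1, X=0, W=1, Y=1, U=1) weight 1/180
  (Z=0, V=1, X=0, W=1, Y=1, U=2) weight 1/360
  (Z=0, V=1, X=1, W=0, Y=1, U=0) weight 1/1080
  (Z=0, V=1, X=1, W=0, Y=1, U=1) weight 1/540
  (Z=2, V=1, X=0, W=0, Y=0, U=0) weight 1/3240
  … 111 more
Group by Y:
  weight(Y=0) = 1/54
  weight(Y=1) = 7/27
Total weight = 1/54 + 7/27 = 5/18
P(Y=0 | obs) = 1/54 / 5/18 = 1/15
P(Y=1 | obs) = 7/27 / 5/18 = 14/15
argmax = 1

argmax_v P(Y = v | obs) = 1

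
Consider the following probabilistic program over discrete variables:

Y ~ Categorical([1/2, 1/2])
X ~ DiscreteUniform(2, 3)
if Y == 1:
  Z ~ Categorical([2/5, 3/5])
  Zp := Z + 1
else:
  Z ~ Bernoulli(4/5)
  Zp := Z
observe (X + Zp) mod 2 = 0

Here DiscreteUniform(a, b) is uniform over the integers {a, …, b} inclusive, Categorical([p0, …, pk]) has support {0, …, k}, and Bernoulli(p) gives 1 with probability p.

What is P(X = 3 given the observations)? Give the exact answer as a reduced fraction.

P(X = 3 | obs) = 3/5

Enumerate traces; 4 have nonzero weight after conditioning:
  (Y=0, X=2, Z=0) weight 1/20
  (Y=0, X=3, Z=1) weight 1/5
  (Y=1, X=2, Z=1) weight 3/20
  (Y=1, X=3, Z=0) weight 1/10
Group by X:
  weight(X=2) = 1/5
  weight(X=3) = 3/10
Total weight = 1/5 + 3/10 = 1/2
P(X=2 | obs) = 1/5 / 1/2 = 2/5
P(X=3 | obs) = 3/10 / 1/2 = 3/5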